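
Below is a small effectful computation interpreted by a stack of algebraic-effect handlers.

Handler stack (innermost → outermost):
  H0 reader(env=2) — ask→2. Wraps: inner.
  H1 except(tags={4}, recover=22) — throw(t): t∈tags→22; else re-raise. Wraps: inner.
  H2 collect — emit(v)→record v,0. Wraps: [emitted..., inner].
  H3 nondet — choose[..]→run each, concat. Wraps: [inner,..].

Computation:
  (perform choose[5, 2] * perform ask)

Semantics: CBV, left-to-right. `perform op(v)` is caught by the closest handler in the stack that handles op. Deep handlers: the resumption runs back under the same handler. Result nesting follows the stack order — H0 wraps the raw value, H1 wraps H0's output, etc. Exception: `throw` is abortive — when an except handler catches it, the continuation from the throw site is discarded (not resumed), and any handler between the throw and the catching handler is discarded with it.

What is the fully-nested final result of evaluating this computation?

Working:
choose[5, 2] @ H3
  branch[0] choose=5:
    ask @ H0 ⇒ 2
    H0 returns 10
    H1 returns 10
    H2 returns [10]
    H3 returns [[10]]
  branch[1] choose=2:
    ask @ H0 ⇒ 2
    H0 returns 4
    H1 returns 4
    H2 returns [4]
    H3 returns [[4]]
= [[10], [4]]

Answer: [[10], [4]]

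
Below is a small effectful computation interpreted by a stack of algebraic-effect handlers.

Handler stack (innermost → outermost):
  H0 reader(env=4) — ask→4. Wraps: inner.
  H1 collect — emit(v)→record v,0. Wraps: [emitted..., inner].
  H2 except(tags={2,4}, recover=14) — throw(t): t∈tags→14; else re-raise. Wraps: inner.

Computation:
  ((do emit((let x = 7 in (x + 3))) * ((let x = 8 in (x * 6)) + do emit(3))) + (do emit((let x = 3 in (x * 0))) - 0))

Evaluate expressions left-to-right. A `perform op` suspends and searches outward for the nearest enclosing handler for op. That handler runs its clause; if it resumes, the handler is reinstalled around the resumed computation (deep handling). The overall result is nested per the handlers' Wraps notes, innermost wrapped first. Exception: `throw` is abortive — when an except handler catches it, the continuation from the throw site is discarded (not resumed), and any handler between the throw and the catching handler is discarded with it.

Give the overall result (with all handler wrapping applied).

Evaluation trace:
emit(10) @ H1 ⇒ out+=10
emit(3) @ H1 ⇒ out+=3
emit(0) @ H1 ⇒ out+=0
H0 returns 0
H1 returns [10, 3, 0, 0]
H2 returns [10, 3, 0, 0]
= [10, 3, 0, 0]

Answer: [10, 3, 0, 0]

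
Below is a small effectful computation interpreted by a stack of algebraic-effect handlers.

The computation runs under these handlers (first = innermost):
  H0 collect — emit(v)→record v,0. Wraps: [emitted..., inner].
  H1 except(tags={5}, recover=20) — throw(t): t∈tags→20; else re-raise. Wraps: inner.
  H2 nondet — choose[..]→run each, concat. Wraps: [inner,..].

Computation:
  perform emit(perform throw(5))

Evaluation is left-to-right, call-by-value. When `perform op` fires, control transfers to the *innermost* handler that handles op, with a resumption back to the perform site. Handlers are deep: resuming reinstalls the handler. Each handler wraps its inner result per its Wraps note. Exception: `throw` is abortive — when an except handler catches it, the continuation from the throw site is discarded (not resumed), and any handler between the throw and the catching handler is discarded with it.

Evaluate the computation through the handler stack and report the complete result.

Answer: [20]

Working:
throw(5) @ H1 caught ⇒ 20
H2 returns [20]
= [20]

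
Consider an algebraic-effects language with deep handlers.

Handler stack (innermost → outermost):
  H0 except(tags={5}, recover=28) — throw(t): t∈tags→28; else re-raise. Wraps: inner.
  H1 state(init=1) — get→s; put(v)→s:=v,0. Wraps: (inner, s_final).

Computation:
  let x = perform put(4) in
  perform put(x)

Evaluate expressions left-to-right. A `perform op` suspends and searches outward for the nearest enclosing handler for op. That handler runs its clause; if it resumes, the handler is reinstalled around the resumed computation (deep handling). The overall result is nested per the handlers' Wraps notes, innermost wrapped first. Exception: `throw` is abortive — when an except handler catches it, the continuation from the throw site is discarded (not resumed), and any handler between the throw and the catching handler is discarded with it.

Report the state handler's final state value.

Step-by-step:
put(4) @ H1 ⇒ s:=4
put(0) @ H1 ⇒ s:=0
H0 returns 0
H1 returns (0, 0)
= (0, 0)

Answer: 0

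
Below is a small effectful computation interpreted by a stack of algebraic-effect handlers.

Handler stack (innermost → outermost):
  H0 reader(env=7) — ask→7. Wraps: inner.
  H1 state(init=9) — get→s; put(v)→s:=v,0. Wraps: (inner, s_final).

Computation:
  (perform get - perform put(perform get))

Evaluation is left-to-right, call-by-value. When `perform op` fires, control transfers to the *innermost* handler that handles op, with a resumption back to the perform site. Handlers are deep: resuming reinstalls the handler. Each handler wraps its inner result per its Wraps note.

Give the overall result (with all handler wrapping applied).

Answer: (9, 9)

Evaluation trace:
get @ H1 ⇒ 9
get @ H1 ⇒ 9
put(9) @ H1 ⇒ s:=9
H0 returns 9
H1 returns (9, 9)
= (9, 9)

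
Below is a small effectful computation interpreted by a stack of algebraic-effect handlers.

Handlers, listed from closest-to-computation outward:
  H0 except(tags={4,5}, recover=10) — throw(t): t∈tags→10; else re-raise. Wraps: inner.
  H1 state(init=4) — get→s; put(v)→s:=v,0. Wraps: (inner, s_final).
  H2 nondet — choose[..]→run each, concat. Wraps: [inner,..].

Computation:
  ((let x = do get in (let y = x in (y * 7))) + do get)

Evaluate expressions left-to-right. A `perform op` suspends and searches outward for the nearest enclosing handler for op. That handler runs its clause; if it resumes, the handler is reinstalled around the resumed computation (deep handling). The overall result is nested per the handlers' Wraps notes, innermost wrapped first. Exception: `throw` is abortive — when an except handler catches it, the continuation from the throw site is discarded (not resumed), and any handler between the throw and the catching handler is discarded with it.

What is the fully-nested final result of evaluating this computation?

Evaluation trace:
get @ H1 ⇒ 4
get @ H1 ⇒ 4
H0 returns 32
H1 returns (32, 4)
H2 returns [(32, 4)]
= [(32, 4)]

Answer: [(32, 4)]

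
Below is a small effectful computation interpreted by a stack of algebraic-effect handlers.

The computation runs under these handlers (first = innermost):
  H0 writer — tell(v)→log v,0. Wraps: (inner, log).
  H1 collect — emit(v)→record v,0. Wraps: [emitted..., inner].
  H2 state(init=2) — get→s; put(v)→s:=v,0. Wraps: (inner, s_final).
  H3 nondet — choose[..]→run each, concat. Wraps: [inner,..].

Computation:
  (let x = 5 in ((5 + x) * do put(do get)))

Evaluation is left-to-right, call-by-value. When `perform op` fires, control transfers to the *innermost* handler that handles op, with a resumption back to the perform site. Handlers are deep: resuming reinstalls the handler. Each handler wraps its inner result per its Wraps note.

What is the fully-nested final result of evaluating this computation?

Working:
get @ H2 ⇒ 2
put(2) @ H2 ⇒ s:=2
H0 returns (0, ())
H1 returns [(0, ())]
H2 returns ([(0, ())], 2)
H3 returns [([(0, ())], 2)]
= [([(0, ())], 2)]

Answer: [([(0, ())], 2)]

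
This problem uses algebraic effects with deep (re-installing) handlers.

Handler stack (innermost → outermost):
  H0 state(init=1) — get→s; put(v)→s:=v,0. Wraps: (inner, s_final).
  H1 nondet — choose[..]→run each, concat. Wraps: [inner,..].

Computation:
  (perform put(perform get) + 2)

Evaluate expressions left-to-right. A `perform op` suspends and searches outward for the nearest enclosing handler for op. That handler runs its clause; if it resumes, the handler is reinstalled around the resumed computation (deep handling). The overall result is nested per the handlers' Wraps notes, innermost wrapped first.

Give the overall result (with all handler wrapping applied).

Answer: [(2, 1)]

Working:
get @ H0 ⇒ 1
put(1) @ H0 ⇒ s:=1
H0 returns (2, 1)
H1 returns [(2, 1)]
= [(2, 1)]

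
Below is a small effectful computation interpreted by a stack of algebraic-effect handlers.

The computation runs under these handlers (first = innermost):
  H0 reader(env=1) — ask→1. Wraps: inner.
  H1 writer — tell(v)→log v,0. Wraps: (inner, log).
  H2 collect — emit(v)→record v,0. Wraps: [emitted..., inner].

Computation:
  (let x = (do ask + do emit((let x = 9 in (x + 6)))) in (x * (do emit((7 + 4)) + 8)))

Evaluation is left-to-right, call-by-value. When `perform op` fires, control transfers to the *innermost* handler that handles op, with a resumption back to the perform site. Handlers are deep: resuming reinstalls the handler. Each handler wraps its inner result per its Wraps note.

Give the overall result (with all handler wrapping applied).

Step-by-step:
ask @ H0 ⇒ 1
emit(15) @ H2 ⇒ out+=15
emit(11) @ H2 ⇒ out+=11
H0 returns 8
H1 returns (8, ())
H2 returns [15, 11, (8, ())]
= [15, 11, (8, ())]

Answer: [15, 11, (8, ())]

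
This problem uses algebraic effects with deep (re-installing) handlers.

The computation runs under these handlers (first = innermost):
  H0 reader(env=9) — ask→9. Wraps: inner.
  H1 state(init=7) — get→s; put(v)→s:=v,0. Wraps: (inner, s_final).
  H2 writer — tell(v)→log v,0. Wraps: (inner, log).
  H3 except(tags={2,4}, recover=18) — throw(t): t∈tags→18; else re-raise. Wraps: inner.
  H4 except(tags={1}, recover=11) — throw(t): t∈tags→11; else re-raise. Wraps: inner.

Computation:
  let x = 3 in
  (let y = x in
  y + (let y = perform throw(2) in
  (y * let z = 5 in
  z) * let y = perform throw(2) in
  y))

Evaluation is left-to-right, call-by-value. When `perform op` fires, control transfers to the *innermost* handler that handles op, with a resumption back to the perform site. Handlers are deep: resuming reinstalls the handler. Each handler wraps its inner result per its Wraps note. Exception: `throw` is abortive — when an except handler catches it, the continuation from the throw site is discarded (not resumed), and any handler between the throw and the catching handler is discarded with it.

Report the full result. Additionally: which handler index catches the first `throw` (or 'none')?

Answer: 18 ; first throw caught by: H3

Working:
throw(2) @ H3 caught ⇒ 18
H4 returns 18
= 18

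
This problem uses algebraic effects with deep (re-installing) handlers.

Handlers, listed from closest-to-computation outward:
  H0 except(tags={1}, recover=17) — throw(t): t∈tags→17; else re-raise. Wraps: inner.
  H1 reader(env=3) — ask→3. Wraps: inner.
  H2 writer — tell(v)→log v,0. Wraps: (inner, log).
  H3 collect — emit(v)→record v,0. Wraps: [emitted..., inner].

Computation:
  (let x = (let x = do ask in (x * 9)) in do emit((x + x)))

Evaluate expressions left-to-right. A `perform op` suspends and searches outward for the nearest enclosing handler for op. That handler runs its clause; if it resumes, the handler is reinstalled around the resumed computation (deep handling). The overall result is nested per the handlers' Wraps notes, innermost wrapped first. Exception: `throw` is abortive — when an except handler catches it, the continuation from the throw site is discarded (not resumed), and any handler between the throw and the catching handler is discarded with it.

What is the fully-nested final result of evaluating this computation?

Answer: [54, (0, ())]

Working:
ask @ H1 ⇒ 3
emit(54) @ H3 ⇒ out+=54
H0 returns 0
H1 returns 0
H2 returns (0, ())
H3 returns [54, (0, ())]
= [54, (0, ())]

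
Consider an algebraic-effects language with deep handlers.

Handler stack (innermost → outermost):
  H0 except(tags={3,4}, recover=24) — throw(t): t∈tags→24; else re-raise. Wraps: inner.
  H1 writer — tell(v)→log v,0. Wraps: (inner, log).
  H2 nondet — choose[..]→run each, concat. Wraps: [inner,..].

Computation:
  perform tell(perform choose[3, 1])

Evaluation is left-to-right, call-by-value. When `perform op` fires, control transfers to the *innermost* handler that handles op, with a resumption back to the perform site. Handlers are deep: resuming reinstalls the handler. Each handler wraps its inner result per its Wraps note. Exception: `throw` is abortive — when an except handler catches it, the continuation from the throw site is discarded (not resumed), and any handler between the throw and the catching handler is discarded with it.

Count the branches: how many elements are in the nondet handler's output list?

Working:
choose[3, 1] @ H2
  branch[0] choose=3:
    tell(3) @ H1 ⇒ log+=3
    H0 returns 0
    H1 returns (0, (3))
    H2 returns [(0, (3))]
  branch[1] choose=1:
    tell(1) @ H1 ⇒ log+=1
    H0 returns 0
    H1 returns (0, (1))
    H2 returns [(0, (1))]
= [(0, (3)), (0, (1))]

Answer: 2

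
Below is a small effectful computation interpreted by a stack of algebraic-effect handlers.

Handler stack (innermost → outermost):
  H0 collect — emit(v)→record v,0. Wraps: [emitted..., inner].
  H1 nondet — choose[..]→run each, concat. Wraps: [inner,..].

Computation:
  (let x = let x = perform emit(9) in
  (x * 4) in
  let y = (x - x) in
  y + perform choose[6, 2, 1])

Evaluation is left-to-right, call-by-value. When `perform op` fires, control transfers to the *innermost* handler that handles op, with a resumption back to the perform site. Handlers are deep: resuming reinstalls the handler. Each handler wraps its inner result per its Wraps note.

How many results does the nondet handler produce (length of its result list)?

Answer: 3

Step-by-step:
emit(9) @ H0 ⇒ out+=9
choose[6, 2, 1] @ H1
  branch[0] choose=6:
    H0 returns [9, 6]
    H1 returns [[9, 6]]
  branch[1] choose=2:
    H0 returns [9, 2]
    H1 returns [[9, 2]]
  branch[2] choose=1:
    H0 returns [9, 1]
    H1 returns [[9, 1]]
= [[9, 6], [9, 2], [9, 1]]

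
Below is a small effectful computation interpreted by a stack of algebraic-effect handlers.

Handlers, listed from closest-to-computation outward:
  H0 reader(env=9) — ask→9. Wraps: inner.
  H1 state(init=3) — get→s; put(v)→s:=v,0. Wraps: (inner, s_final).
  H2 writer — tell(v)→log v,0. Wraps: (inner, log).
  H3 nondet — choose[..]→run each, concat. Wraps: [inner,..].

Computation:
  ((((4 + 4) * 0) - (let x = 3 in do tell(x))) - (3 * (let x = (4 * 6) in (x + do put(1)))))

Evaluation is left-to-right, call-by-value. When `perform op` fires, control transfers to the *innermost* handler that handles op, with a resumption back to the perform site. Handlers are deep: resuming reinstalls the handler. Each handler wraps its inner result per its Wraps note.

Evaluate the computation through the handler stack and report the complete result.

Answer: [((-72, 1), (3))]

Step-by-step:
tell(3) @ H2 ⇒ log+=3
put(1) @ H1 ⇒ s:=1
H0 returns -72
H1 returns (-72, 1)
H2 returns ((-72, 1), (3))
H3 returns [((-72, 1), (3))]
= [((-72, 1), (3))]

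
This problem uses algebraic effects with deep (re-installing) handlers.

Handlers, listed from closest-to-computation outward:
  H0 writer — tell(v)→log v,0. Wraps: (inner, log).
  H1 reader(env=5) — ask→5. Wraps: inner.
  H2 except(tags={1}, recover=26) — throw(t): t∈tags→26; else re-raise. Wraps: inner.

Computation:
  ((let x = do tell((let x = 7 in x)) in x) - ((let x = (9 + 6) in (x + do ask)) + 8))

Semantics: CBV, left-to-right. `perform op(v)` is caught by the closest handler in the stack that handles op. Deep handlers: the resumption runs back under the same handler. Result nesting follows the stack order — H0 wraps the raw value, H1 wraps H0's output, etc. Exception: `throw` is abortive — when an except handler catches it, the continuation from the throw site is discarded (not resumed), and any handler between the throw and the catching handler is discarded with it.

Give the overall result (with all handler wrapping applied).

Answer: (-28, (7))

Working:
tell(7) @ H0 ⇒ log+=7
ask @ H1 ⇒ 5
H0 returns (-28, (7))
H1 returns (-28, (7))
H2 returns (-28, (7))
= (-28, (7))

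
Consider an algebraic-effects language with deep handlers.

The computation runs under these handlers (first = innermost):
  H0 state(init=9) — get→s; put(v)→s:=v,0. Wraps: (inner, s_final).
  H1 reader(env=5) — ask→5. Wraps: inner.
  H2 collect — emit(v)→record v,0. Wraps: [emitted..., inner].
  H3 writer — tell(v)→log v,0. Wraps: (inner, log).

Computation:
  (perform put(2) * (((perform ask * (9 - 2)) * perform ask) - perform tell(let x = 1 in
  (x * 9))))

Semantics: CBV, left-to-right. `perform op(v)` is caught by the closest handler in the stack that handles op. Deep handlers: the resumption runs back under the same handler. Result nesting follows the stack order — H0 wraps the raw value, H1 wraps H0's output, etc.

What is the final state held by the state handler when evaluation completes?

Step-by-step:
put(2) @ H0 ⇒ s:=2
ask @ H1 ⇒ 5
ask @ H1 ⇒ 5
tell(9) @ H3 ⇒ log+=9
H0 returns (0, 2)
H1 returns (0, 2)
H2 returns [(0, 2)]
H3 returns ([(0, 2)], (9))
= ([(0, 2)], (9))

Answer: 2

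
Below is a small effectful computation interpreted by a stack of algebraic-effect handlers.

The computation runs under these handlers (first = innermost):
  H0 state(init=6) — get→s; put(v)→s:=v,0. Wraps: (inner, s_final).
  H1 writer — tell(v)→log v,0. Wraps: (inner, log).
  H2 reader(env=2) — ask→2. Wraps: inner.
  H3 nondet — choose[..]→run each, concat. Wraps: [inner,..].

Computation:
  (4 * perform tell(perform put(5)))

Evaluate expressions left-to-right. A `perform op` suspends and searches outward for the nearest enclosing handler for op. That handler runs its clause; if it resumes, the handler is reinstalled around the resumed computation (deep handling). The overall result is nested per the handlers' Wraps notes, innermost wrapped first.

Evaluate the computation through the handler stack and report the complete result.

Working:
put(5) @ H0 ⇒ s:=5
tell(0) @ H1 ⇒ log+=0
H0 returns (0, 5)
H1 returns ((0, 5), (0))
H2 returns ((0, 5), (0))
H3 returns [((0, 5), (0))]
= [((0, 5), (0))]

Answer: [((0, 5), (0))]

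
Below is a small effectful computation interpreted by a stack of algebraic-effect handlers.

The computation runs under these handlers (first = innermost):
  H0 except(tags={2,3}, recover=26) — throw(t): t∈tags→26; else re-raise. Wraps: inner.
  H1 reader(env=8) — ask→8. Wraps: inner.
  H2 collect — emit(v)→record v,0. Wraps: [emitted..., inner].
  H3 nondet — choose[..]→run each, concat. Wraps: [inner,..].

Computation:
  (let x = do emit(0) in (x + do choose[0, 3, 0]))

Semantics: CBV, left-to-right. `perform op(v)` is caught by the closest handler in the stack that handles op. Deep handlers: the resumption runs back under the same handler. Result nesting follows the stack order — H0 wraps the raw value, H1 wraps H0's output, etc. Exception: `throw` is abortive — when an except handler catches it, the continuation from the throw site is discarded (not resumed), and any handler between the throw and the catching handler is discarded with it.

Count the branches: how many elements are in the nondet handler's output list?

Working:
emit(0) @ H2 ⇒ out+=0
choose[0, 3, 0] @ H3
  branch[0] choose=0:
    H0 returns 0
    H1 returns 0
    H2 returns [0, 0]
    H3 returns [[0, 0]]
  branch[1] choose=3:
    H0 returns 3
    H1 returns 3
    H2 returns [0, 3]
    H3 returns [[0, 3]]
  branch[2] choose=0:
    H0 returns 0
    H1 returns 0
    H2 returns [0, 0]
    H3 returns [[0, 0]]
= [[0, 0], [0, 3], [0, 0]]

Answer: 3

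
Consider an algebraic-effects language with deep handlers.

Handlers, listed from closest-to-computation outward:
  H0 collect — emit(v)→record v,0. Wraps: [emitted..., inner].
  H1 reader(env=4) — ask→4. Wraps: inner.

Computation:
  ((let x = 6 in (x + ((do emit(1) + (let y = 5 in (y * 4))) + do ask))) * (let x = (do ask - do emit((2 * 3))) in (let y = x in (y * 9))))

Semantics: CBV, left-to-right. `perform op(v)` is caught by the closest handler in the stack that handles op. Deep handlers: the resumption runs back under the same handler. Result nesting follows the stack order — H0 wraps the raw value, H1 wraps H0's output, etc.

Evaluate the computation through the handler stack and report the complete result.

Evaluation trace:
emit(1) @ H0 ⇒ out+=1
ask @ H1 ⇒ 4
ask @ H1 ⇒ 4
emit(6) @ H0 ⇒ out+=6
H0 returns [1, 6, 1080]
H1 returns [1, 6, 1080]
= [1, 6, 1080]

Answer: [1, 6, 1080]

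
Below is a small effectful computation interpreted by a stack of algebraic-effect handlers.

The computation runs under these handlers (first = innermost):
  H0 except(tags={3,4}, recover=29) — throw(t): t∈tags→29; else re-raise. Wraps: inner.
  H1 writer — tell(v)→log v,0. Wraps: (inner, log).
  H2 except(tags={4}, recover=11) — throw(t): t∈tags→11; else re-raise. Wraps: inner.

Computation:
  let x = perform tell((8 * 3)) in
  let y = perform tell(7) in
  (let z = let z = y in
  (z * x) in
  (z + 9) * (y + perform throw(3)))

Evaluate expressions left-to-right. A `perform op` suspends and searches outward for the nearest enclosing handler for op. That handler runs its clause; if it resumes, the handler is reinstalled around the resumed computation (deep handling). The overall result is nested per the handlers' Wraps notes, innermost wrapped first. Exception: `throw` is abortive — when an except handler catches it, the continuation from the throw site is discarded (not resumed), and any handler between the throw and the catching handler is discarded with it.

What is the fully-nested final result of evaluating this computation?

Answer: (29, (24, 7))

Step-by-step:
tell(24) @ H1 ⇒ log+=24
tell(7) @ H1 ⇒ log+=7
throw(3) @ H0 caught ⇒ 29
H1 returns (29, (24, 7))
H2 returns (29, (24, 7))
= (29, (24, 7))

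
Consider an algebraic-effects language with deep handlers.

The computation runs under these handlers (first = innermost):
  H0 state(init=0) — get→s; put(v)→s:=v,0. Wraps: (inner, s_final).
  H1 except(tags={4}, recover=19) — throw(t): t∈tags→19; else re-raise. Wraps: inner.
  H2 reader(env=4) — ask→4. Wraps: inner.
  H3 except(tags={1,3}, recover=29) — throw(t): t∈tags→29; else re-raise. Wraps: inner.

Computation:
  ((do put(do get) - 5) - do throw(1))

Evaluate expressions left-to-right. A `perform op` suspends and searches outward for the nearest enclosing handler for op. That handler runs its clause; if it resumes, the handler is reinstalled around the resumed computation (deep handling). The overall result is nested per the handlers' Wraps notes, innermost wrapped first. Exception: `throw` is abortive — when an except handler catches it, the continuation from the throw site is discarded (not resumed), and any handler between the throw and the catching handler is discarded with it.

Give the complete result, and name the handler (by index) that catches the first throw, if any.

Answer: 29 ; first throw caught by: H3

Step-by-step:
get @ H0 ⇒ 0
put(0) @ H0 ⇒ s:=0
throw(1) @ H1 re-raised
throw(1) @ H3 caught ⇒ 29
= 29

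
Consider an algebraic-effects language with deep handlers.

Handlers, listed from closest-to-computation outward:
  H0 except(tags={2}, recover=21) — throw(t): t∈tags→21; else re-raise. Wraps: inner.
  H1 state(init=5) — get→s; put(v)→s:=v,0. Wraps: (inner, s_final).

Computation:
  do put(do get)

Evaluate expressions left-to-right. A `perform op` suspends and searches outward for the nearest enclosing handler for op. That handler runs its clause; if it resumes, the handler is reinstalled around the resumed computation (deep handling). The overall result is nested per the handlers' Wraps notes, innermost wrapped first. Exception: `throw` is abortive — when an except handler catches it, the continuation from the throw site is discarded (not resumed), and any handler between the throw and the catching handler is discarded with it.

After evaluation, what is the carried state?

Step-by-step:
get @ H1 ⇒ 5
put(5) @ H1 ⇒ s:=5
H0 returns 0
H1 returns (0, 5)
= (0, 5)

Answer: 5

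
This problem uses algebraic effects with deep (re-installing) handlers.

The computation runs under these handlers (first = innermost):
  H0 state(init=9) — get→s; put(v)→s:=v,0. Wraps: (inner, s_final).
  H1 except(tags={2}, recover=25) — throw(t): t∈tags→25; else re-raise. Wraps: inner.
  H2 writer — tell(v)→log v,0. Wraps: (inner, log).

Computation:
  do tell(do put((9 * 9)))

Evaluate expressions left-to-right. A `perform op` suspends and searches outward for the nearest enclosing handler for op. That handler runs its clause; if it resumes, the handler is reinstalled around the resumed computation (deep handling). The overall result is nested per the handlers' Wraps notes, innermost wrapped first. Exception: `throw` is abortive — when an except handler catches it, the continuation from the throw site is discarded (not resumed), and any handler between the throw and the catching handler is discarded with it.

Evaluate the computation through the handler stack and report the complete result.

Answer: ((0, 81), (0))

Evaluation trace:
put(81) @ H0 ⇒ s:=81
tell(0) @ H2 ⇒ log+=0
H0 returns (0, 81)
H1 returns (0, 81)
H2 returns ((0, 81), (0))
= ((0, 81), (0))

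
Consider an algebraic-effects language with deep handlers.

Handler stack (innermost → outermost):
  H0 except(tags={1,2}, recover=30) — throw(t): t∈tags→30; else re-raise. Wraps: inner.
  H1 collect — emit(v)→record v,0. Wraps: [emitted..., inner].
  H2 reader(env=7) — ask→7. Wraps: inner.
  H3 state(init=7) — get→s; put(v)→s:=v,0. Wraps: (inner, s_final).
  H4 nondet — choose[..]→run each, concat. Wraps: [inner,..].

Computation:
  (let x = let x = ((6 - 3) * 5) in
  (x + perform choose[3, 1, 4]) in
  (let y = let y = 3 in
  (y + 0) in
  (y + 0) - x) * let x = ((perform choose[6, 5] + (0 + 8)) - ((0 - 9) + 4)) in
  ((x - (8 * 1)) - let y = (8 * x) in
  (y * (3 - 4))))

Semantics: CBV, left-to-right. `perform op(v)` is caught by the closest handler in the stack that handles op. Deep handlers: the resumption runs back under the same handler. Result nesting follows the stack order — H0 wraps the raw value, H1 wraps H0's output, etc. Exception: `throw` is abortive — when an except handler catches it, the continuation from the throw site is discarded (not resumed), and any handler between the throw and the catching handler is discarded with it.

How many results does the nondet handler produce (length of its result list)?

Answer: 6

Step-by-step:
choose[3, 1, 4] @ H4
  branch[0] choose=3:
    choose[6, 5] @ H4
      branch[0] choose=6:
        H0 returns -2445
        H1 returns [-2445]
        H2 returns [-2445]
        H3 returns ([-2445], 7)
        H4 returns [([-2445], 7)]
      branch[1] choose=5:
        H0 returns -2310
        H1 returns [-2310]
        H2 returns [-2310]
        H3 returns ([-2310], 7)
        H4 returns [([-2310], 7)]
  branch[1] choose=1:
    choose[6, 5] @ H4
      branch[0] choose=6:
        H0 returns -2119
        H1 returns [-2119]
        H2 returns [-2119]
        H3 returns ([-2119], 7)
        H4 returns [([-2119], 7)]
      branch[1] choose=5:
        H0 returns -2002
        H1 returns [-2002]
        H2 returns [-2002]
        H3 returns ([-2002], 7)
        H4 returns [([-2002], 7)]
  branch[2] choose=4:
    choose[6, 5] @ H4
      branch[0] choose=6:
        H0 returns -2608
        H1 returns [-2608]
        H2 returns [-2608]
        H3 returns ([-2608], 7)
        H4 returns [([-2608], 7)]
      branch[1] choose=5:
        H0 returns -2464
        H1 returns [-2464]
        H2 returns [-2464]
        H3 returns ([-2464], 7)
        H4 returns [([-2464], 7)]
= [([-2445], 7), ([-2310], 7), ([-2119], 7), ([-2002], 7), ([-2608], 7), ([-2464], 7)]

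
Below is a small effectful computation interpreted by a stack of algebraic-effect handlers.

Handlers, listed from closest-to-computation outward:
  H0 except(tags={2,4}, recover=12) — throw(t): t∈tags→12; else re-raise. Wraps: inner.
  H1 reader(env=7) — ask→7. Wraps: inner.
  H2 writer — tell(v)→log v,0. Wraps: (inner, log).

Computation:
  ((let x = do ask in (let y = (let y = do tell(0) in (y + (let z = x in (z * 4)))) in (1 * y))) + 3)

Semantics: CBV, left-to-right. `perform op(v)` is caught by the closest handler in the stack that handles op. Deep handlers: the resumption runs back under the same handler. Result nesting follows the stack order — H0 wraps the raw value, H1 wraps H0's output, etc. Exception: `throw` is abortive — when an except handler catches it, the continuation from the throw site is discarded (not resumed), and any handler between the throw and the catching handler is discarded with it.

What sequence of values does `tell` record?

Answer: (0)

Working:
ask @ H1 ⇒ 7
tell(0) @ H2 ⇒ log+=0
H0 returns 31
H1 returns 31
H2 returns (31, (0))
= (31, (0))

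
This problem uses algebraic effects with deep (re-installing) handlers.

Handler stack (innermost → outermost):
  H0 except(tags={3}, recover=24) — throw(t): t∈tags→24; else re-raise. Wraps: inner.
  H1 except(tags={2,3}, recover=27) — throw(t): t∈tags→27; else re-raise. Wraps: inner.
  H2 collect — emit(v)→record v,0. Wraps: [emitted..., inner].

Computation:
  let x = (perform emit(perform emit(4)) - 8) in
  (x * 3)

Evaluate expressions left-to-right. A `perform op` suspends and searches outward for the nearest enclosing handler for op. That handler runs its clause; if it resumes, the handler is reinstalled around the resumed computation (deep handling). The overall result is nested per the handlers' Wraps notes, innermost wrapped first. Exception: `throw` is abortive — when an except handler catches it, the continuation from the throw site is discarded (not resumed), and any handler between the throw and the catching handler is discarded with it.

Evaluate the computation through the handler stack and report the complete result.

Step-by-step:
emit(4) @ H2 ⇒ out+=4
emit(0) @ H2 ⇒ out+=0
H0 returns -24
H1 returns -24
H2 returns [4, 0, -24]
= [4, 0, -24]

Answer: [4, 0, -24]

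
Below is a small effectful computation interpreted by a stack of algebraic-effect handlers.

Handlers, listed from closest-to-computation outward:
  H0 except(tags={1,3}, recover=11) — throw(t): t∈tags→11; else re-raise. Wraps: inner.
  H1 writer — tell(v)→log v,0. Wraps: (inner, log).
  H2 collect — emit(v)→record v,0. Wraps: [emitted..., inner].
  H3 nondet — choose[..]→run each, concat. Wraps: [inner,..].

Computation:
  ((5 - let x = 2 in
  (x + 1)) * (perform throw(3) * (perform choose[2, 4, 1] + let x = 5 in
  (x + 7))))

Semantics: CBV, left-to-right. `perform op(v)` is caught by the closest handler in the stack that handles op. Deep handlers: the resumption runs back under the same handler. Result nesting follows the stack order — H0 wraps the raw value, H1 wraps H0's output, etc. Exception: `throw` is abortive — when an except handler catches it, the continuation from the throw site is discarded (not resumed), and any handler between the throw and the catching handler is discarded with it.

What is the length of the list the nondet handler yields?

Step-by-step:
throw(3) @ H0 caught ⇒ 11
H1 returns (11, ())
H2 returns [(11, ())]
H3 returns [[(11, ())]]
= [[(11, ())]]

Answer: 1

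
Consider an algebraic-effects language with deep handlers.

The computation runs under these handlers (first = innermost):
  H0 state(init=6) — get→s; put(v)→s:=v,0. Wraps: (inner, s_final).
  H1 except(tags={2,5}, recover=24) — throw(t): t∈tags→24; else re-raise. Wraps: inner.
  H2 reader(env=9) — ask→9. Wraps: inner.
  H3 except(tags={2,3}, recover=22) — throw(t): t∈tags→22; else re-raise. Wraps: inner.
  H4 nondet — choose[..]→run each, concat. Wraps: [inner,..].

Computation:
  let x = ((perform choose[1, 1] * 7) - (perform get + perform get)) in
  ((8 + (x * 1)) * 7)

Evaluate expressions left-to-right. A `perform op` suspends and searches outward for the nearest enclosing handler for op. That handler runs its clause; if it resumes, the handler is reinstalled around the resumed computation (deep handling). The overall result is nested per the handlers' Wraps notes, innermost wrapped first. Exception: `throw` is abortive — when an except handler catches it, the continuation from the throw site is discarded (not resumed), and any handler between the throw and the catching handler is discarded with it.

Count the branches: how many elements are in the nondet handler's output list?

Answer: 2

Evaluation trace:
choose[1, 1] @ H4
  branch[0] choose=1:
    get @ H0 ⇒ 6
    get @ H0 ⇒ 6
    H0 returns (21, 6)
    H1 returns (21, 6)
    H2 returns (21, 6)
    H3 returns (21, 6)
    H4 returns [(21, 6)]
  branch[1] choose=1:
    get @ H0 ⇒ 6
    get @ H0 ⇒ 6
    H0 returns (21, 6)
    H1 returns (21, 6)
    H2 returns (21, 6)
    H3 returns (21, 6)
    H4 returns [(21, 6)]
= [(21, 6), (21, 6)]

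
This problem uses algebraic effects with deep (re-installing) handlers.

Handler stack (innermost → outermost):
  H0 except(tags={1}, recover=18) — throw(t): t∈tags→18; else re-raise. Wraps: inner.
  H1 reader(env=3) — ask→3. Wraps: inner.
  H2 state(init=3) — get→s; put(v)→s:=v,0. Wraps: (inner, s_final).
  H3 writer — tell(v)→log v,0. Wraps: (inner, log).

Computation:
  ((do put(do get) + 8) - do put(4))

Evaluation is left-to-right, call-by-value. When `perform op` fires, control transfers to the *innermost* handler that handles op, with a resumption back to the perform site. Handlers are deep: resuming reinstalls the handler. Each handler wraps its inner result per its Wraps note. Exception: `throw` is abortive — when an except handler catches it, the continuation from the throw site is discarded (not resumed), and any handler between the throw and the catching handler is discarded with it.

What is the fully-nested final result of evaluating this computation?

Working:
get @ H2 ⇒ 3
put(3) @ H2 ⇒ s:=3
put(4) @ H2 ⇒ s:=4
H0 returns 8
H1 returns 8
H2 returns (8, 4)
H3 returns ((8, 4), ())
= ((8, 4), ())

Answer: ((8, 4), ())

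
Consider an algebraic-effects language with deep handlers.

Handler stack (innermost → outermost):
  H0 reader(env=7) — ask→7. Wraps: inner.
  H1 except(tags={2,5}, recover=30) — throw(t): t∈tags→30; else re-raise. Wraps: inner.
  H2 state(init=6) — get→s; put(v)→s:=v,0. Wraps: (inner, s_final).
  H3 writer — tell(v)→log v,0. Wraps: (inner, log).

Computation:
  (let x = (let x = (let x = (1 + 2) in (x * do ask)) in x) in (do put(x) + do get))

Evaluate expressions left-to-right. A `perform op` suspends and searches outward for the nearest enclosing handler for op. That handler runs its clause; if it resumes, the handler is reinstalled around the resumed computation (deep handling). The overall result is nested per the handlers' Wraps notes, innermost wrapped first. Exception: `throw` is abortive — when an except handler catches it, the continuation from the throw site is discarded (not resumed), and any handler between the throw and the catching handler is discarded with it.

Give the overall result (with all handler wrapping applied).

Working:
ask @ H0 ⇒ 7
put(21) @ H2 ⇒ s:=21
get @ H2 ⇒ 21
H0 returns 21
H1 returns 21
H2 returns (21, 21)
H3 returns ((21, 21), ())
= ((21, 21), ())

Answer: ((21, 21), ())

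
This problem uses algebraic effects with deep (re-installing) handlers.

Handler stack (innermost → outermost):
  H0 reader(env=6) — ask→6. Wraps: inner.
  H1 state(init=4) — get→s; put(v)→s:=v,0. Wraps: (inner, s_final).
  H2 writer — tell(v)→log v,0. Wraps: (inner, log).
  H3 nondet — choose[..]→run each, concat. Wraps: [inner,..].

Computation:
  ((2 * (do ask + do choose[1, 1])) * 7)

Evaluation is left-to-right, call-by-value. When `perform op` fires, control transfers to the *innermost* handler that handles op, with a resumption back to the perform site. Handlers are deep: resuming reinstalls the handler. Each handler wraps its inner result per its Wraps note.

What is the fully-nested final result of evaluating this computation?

Step-by-step:
ask @ H0 ⇒ 6
choose[1, 1] @ H3
  branch[0] choose=1:
    H0 returns 98
    H1 returns (98, 4)
    H2 returns ((98, 4), ())
    H3 returns [((98, 4), ())]
  branch[1] choose=1:
    H0 returns 98
    H1 returns (98, 4)
    H2 returns ((98, 4), ())
    H3 returns [((98, 4), ())]
= [((98, 4), ()), ((98, 4), ())]

Answer: [((98, 4), ()), ((98, 4), ())]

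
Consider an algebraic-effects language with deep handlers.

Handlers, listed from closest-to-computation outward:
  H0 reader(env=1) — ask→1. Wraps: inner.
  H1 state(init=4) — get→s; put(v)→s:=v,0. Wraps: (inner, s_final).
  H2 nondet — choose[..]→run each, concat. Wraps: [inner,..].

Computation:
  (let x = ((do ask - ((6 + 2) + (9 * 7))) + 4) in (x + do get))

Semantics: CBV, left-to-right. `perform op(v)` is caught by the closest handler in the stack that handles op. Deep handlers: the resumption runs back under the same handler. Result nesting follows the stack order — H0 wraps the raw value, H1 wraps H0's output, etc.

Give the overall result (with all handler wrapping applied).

Answer: [(-62, 4)]

Working:
ask @ H0 ⇒ 1
get @ H1 ⇒ 4
H0 returns -62
H1 returns (-62, 4)
H2 returns [(-62, 4)]
= [(-62, 4)]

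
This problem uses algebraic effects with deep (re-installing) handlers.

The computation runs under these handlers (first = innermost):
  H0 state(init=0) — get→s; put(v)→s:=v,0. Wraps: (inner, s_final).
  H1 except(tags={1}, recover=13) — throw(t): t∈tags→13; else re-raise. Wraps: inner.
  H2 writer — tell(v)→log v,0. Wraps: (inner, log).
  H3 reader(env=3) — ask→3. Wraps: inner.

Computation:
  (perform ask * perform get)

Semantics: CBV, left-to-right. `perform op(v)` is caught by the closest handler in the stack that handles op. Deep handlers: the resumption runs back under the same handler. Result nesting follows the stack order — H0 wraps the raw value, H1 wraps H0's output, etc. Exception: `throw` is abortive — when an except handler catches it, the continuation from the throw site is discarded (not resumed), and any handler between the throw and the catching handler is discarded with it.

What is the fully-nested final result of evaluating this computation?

Evaluation trace:
ask @ H3 ⇒ 3
get @ H0 ⇒ 0
H0 returns (0, 0)
H1 returns (0, 0)
H2 returns ((0, 0), ())
H3 returns ((0, 0), ())
= ((0, 0), ())

Answer: ((0, 0), ())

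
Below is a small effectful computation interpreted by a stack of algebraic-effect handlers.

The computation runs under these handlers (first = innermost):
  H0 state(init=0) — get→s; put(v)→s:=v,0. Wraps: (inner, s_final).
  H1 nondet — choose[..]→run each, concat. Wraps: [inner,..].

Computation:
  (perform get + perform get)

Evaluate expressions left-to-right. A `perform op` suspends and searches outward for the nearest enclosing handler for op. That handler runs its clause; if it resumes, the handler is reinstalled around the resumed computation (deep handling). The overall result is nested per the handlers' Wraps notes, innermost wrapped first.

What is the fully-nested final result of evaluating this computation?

Working:
get @ H0 ⇒ 0
get @ H0 ⇒ 0
H0 returns (0, 0)
H1 returns [(0, 0)]
= [(0, 0)]

Answer: [(0, 0)]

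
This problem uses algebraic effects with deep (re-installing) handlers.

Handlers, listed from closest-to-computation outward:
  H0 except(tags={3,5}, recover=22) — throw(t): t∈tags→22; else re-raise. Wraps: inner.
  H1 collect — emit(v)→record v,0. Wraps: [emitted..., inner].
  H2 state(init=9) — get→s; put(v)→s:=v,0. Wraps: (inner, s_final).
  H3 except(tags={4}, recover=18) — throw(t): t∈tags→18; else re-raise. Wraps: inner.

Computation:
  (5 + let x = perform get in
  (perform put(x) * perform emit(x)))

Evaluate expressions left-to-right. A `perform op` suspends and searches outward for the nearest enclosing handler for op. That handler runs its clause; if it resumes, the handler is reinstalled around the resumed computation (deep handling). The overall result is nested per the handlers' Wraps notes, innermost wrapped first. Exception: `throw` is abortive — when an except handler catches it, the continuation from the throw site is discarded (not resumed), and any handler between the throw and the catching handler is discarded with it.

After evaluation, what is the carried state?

Step-by-step:
get @ H2 ⇒ 9
put(9) @ H2 ⇒ s:=9
emit(9) @ H1 ⇒ out+=9
H0 returns 5
H1 returns [9, 5]
H2 returns ([9, 5], 9)
H3 returns ([9, 5], 9)
= ([9, 5], 9)

Answer: 9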